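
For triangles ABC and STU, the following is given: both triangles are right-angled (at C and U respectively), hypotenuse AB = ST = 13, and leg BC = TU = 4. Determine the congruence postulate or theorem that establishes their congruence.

Consider the given information: both triangles are right-angled (at C and U respectively), hypotenuse AB = ST = 13, and leg BC = TU = 4
This is not SSS or ASA: SSS requires all three pairs of sides, but we don't have that. ASA requires two angles and the side between them.
The correct criterion is HL. The hypotenuse and one leg of two right triangles are equal (Hypotenuse-Leg).

HL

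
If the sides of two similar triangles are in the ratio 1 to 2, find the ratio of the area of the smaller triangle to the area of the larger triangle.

The ratio of areas of similar triangles equals the square of the side ratio.
Side ratio = 1:2
Area ratio = (1/2)^2 = 1/4 = 1:4

1:4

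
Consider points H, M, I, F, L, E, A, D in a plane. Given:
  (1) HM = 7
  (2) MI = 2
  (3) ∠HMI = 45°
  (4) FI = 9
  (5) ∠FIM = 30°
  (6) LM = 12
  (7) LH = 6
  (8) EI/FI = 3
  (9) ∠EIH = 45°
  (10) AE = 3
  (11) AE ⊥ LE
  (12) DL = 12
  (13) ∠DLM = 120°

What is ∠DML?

Step 1: By the law of cosines on triangle MLD: MD² = 12² + 12² − 2·12·12·cos(120°) = 432, so MD = 12·√3.
Step 2: By the inverse law of cosines on triangle DML: cos(∠DML) = ((12·√3)² + 12² − 12²) / (2·12·√3·12) = 432/498.83 = 0.866, so ∠DML = 30°.

Therefore, the measure of angle ∠DML = 30°.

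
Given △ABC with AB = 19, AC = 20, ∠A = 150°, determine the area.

Area = (1/2) * AB * AC * sin(A)
Area = (1/2) * 19 * 20 * sin(150°)
Area = (1/2) * 19 * 20 * 1/2
Area = 95

95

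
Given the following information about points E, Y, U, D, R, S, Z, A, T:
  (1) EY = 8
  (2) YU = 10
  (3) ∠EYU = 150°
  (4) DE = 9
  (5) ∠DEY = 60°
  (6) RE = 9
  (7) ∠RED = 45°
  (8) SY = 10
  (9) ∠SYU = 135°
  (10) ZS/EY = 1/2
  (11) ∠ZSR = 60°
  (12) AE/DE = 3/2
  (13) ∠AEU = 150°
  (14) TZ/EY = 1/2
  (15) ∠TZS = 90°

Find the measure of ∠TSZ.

From the given relations: ZS = 1/2·EY = 1/2·8 = 4; TZ = 1/2·EY = 1/2·8 = 4.
Step 1: By the law of cosines on triangle SZT: ST² = 4² + 4² − 2·4·4·cos(90°) = 32, so ST = 4·√2.
Step 2: By the inverse law of cosines on triangle TSZ: cos(∠TSZ) = ((4·√2)² + 4² − 4²) / (2·4·√2·4) = 32/45.25 = 0.7071, so ∠TSZ = 45°.

Therefore, the measure of angle ∠TSZ = 45°.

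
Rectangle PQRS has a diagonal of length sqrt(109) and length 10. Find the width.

b = sqrt(d^2 - a^2) = sqrt(109 - 100) = sqrt(9) = 3

3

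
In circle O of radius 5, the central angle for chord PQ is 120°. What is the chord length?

Drop a perpendicular from the center to the chord, bisecting both the chord and the central angle.
Each half-chord = r sin(θ/2) = 5 sin(60°).
The full chord = 2 × 5 × sin(60°) = 5*sqrt(3).

5*sqrt(3)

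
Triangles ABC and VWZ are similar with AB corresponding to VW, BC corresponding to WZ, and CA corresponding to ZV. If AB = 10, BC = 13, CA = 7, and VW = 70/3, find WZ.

Since the triangles are similar, the ratio of corresponding sides is constant.
Scale factor k = VW / AB = 70/3 / 10 = 7/3
WZ = k * BC = 7/3 * 13 = 91/3

91/3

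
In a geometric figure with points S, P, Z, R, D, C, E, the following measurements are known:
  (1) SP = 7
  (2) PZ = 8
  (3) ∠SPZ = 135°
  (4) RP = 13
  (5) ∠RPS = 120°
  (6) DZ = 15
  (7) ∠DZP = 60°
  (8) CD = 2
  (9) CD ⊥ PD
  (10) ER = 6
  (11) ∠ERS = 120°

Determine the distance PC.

Step 1: By the law of cosines on triangle DZP: DP² = 15² + 8² − 2·15·8·cos(60°) = 169, so DP = 13.
Step 2: By the law of cosines on triangle PDC: PC² = 13² + 2² − 2·13·2·cos(90°) = 173, so PC = √173.

Therefore, the length of PC = √173.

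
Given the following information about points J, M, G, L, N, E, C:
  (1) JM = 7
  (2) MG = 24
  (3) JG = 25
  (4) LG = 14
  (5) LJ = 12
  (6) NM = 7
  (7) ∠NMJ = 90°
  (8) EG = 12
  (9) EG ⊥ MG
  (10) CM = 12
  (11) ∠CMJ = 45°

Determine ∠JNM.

Step 1: By the law of cosines on triangle NMJ: NJ² = 7² + 7² − 2·7·7·cos(90°) = 98, so NJ = 7·√2.
Step 2: By the inverse law of cosines on triangle JNM: cos(∠JNM) = ((7·√2)² + 7² − 7²) / (2·7·√2·7) = 98/138.59 = 0.7071, so ∠JNM = 45°.

Therefore, the measure of angle ∠JNM = 45°.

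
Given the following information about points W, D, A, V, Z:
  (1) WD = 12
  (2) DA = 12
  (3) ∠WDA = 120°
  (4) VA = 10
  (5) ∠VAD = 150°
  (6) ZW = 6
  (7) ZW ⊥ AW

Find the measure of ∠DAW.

Step 1: By the law of cosines on triangle ADW: AW² = 12² + 12² − 2·12·12·cos(120°) = 432, so AW = 12·√3.
Step 2: By the inverse law of cosines on triangle DAW: cos(∠DAW) = (12² + (12·√3)² − 12²) / (2·12·12·√3) = 432/498.83 = 0.866, so ∠DAW = 30°.

Therefore, the measure of angle ∠DAW = 30°.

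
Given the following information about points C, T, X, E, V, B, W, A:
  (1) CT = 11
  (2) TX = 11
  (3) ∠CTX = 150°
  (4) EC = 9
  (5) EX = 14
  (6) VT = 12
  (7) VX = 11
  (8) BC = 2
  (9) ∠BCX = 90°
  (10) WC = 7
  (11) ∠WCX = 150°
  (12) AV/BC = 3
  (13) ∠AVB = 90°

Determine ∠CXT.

Step 1: By the law of cosines on triangle XTC: XC² = 11² + 11² − 2·11·11·cos(150°) = 451.58, so XC ≈ 21.25.
Step 2: By the inverse law of cosines on triangle CXT: cos(∠CXT) = (21.25² + 11² − 11²) / (2·21.25·11) = 451.58/467.51 = 0.9659, so ∠CXT = 15°.

Therefore, the measure of angle ∠CXT = 15°.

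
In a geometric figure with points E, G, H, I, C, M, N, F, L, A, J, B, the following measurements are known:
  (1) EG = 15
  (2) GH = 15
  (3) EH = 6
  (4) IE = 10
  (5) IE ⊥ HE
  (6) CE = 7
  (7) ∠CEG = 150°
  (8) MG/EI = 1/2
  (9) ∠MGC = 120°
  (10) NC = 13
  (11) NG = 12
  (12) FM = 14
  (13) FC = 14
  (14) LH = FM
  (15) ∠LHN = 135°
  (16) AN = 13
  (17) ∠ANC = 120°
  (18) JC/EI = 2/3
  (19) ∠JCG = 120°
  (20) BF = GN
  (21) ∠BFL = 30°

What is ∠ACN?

Step 1: By the law of cosines on triangle CNA: CA² = 13² + 13² − 2·13·13·cos(120°) = 507, so CA = 13·√3.
Step 2: By the inverse law of cosines on triangle ACN: cos(∠ACN) = ((13·√3)² + 13² − 13²) / (2·13·√3·13) = 507/585.43 = 0.866, so ∠ACN = 30°.

Therefore, the measure of angle ∠ACN = 30°.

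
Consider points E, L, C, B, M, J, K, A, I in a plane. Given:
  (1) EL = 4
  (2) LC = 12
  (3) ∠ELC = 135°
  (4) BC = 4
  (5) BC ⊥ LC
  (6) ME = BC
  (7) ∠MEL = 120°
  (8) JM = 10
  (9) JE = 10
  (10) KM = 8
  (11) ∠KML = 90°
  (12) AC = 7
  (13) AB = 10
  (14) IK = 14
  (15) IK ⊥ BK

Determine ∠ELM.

From the given relations: ME = BC = 4.
Step 1: By the law of cosines on triangle LEM: LM² = 4² + 4² − 2·4·4·cos(120°) = 48, so LM = 4·√3.
Step 2: By the inverse law of cosines on triangle ELM: cos(∠ELM) = (4² + (4·√3)² − 4²) / (2·4·4·√3) = 48/55.43 = 0.866, so ∠ELM = 30°.

Therefore, the measure of angle ∠ELM = 30°.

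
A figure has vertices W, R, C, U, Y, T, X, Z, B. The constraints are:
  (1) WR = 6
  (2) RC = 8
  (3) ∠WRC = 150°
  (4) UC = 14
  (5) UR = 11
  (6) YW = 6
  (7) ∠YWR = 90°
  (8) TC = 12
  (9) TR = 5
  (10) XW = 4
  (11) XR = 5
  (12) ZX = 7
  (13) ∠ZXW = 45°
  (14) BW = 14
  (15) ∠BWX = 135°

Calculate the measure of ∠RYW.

Step 1: By the law of cosines on triangle YWR: YR² = 6² + 6² − 2·6·6·cos(90°) = 72, so YR = 6·√2.
Step 2: By the inverse law of cosines on triangle RYW: cos(∠RYW) = ((6·√2)² + 6² − 6²) / (2·6·√2·6) = 72/101.82 = 0.7071, so ∠RYW = 45°.

Therefore, the measure of angle ∠RYW = 45°.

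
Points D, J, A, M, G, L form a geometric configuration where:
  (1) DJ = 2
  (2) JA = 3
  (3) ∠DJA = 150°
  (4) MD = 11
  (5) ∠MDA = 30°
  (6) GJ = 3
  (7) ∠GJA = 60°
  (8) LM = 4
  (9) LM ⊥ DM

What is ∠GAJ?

Step 1: By the law of cosines on triangle AJG: AG² = 3² + 3² − 2·3·3·cos(60°) = 9, so AG = 3.
Step 2: By the inverse law of cosines on triangle GAJ: cos(∠GAJ) = (3² + 3² − 3²) / (2·3·3) = 9/18 = 0.5, so ∠GAJ = 60°.

Therefore, the measure of angle ∠GAJ = 60°.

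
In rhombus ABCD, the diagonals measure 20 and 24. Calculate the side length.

The diagonals of a rhombus bisect each other at right angles.
Half-diagonals: 20/2 = 10 and 24/2 = 12
side = sqrt(10^2 + 12^2)
side = sqrt(100 + 144)
side = sqrt(244) = 2*sqrt(61)

2*sqrt(61)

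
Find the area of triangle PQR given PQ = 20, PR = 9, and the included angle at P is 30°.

Area = (1/2) * PQ * PR * sin(P)
Area = (1/2) * 20 * 9 * sin(30°)
Area = (1/2) * 20 * 9 * 1/2
Area = 45

45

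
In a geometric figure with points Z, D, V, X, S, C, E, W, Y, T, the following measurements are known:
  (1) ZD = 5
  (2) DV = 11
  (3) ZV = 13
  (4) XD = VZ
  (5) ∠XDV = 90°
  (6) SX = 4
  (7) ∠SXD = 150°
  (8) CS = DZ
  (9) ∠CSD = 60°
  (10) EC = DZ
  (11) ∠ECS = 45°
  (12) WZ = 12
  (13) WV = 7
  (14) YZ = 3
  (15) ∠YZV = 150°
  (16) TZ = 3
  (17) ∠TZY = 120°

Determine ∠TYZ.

Step 1: By the law of cosines on triangle YZT: YT² = 3² + 3² − 2·3·3·cos(120°) = 27, so YT = 3·√3.
Step 2: By the inverse law of cosines on triangle TYZ: cos(∠TYZ) = ((3·√3)² + 3² − 3²) / (2·3·√3·3) = 27/31.18 = 0.866, so ∠TYZ = 30°.

Therefore, the measure of angle ∠TYZ = 30°.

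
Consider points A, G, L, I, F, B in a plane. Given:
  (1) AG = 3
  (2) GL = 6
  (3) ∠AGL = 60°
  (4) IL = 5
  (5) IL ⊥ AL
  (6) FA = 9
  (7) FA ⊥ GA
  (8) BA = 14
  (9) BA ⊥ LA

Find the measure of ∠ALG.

Step 1: By the law of cosines on triangle LGA: LA² = 6² + 3² − 2·6·3·cos(60°) = 27, so LA = 3·√3.
Step 2: By the inverse law of cosines on triangle ALG: cos(∠ALG) = ((3·√3)² + 6² − 3²) / (2·3·√3·6) = 54/62.35 = 0.866, so ∠ALG = 30°.

Therefore, the measure of angle ∠ALG = 30°.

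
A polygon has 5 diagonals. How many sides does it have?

Using d = n(n - 3)/2, we solve 5 = n(n - 3)/2.
So n(n - 3) = 10.
Testing n = 5: 5 * 2 = 10 = 10. Correct.
The polygon has 5 sides.

5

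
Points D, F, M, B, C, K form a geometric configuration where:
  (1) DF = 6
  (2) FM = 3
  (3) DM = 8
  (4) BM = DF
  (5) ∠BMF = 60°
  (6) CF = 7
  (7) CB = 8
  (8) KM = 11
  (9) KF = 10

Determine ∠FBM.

From the given relations: BM = DF = 6.
Step 1: By the law of cosines on triangle BMF: BF² = 6² + 3² − 2·6·3·cos(60°) = 27, so BF = 3·√3.
Step 2: By the inverse law of cosines on triangle FBM: cos(∠FBM) = ((3·√3)² + 6² − 3²) / (2·3·√3·6) = 54/62.35 = 0.866, so ∠FBM = 30°.

Therefore, the measure of angle ∠FBM = 30°.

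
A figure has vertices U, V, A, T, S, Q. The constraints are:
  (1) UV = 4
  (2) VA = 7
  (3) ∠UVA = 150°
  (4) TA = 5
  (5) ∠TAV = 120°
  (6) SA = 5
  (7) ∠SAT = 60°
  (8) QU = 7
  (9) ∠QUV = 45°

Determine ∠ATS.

Step 1: By the law of cosines on triangle TAS: TS² = 5² + 5² − 2·5·5·cos(60°) = 25, so TS = 5.
Step 2: By the inverse law of cosines on triangle ATS: cos(∠ATS) = (5² + 5² − 5²) / (2·5·5) = 25/50 = 0.5, so ∠ATS = 60°.

Therefore, the measure of angle ∠ATS = 60°.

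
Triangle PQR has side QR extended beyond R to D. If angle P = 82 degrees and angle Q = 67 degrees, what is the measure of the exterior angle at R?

The interior angle at R is 180 - 82 - 67 = 31 degrees.
The exterior angle and interior angle at R are supplementary:
Exterior angle = 180 - 31 = 149 degrees.

149 degrees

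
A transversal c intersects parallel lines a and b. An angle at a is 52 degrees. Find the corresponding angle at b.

Corresponding angles are equal: 52 degrees.

52 degrees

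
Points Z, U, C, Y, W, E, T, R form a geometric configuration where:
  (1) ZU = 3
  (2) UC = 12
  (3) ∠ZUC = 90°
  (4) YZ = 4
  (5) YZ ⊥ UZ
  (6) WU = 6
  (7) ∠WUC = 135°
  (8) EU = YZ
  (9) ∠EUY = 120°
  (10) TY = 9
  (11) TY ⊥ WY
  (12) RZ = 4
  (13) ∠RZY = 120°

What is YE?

From the given relations: EU = YZ = 4.
Step 1: By the law of cosines on triangle UZY: UY² = 3² + 4² − 2·3·4·cos(90°) = 25, so UY = 5.
Step 2: By the law of cosines on triangle YUE: YE² = 5² + 4² − 2·5·4·cos(120°) = 61, so YE = √61.

Therefore, the length of YE = √61.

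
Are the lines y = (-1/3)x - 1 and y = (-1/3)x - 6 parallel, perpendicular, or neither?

Slope of line 1: m1 = -1/3
Slope of line 2: m2 = -1/3
Two lines are parallel if and only if they have equal slopes (or both are vertical).
Here m1 = m2 = -1/3, confirming the lines are parallel.

Parallel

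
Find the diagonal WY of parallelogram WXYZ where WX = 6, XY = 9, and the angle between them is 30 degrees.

Using the law of cosines:
d^2 = 6^2 + 9^2 - 2(6)(9)cos(30 degrees)
d^2 = 36 + 81 - 108*sqrt(3)/2
d^2 = 117 - 54*sqrt(3)
d = 3*sqrt(13 - 6*sqrt(3))

3*sqrt(13 - 6*sqrt(3))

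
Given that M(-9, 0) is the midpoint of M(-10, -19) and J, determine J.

Using the midpoint formula: M = ((x1 + x2)/2, (y1 + y2)/2)
We know M = (-9, 0) and M = (-10, -19)
For x: -9 = (-10 + x2)/2, so x2 = 2*-9 - -10 = -8
For y: 0 = (-19 + y2)/2, so y2 = 2*0 - -19 = 19
J = (-8, 19)

(-8, 19)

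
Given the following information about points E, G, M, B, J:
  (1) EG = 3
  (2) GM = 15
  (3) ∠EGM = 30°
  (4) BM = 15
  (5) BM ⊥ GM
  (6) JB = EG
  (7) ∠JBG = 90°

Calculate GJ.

From the given relations: JB = EG = 3.
Step 1: By the law of cosines on triangle BMG: BG² = 15² + 15² − 2·15·15·cos(90°) = 450, so BG = 15·√2.
Step 2: By the law of cosines on triangle GBJ: GJ² = (15·√2)² + 3² − 2·15·√2·3·cos(90°) = 459, so GJ = 3·√51.

Therefore, the length of GJ = 3·√51.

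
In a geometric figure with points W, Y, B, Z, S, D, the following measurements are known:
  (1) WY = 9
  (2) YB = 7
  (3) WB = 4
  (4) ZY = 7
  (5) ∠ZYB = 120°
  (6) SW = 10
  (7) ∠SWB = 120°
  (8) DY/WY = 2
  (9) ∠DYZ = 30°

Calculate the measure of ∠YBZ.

Step 1: By the law of cosines on triangle BYZ: BZ² = 7² + 7² − 2·7·7·cos(120°) = 147, so BZ = 7·√3.
Step 2: By the inverse law of cosines on triangle YBZ: cos(∠YBZ) = (7² + (7·√3)² − 7²) / (2·7·7·√3) = 147/169.74 = 0.866, so ∠YBZ = 30°.

Therefore, the measure of angle ∠YBZ = 30°.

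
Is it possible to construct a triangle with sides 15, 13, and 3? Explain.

Check all three triangle inequalities:
15 + 13 = 28 > 3 ✓
15 + 3 = 18 > 13 ✓
13 + 3 = 16 > 15 ✓
All conditions hold, so these sides form a valid triangle.

Yes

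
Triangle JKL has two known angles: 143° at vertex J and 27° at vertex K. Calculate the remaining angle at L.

The interior angles sum to 180°: angle L = 180 - 143 - 27 = 10°.
The triangle is obtuse (angles 143°, 27°, 10°).

10 degrees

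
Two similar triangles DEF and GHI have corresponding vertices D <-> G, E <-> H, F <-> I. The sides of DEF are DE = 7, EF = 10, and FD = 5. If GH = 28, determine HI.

Since the triangles are similar, the ratio of corresponding sides is constant.
Scale factor k = GH / DE = 28 / 7 = 4
HI = k * EF = 4 * 10 = 40

40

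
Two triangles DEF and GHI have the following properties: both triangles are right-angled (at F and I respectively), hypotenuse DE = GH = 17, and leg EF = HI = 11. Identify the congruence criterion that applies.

The given information provides:
both triangles are right-angled (at F and I respectively), hypotenuse DE = GH = 17, and leg EF = HI = 11
This matches the HL congruence theorem.
The hypotenuse and one leg of two right triangles are equal (Hypotenuse-Leg).

HL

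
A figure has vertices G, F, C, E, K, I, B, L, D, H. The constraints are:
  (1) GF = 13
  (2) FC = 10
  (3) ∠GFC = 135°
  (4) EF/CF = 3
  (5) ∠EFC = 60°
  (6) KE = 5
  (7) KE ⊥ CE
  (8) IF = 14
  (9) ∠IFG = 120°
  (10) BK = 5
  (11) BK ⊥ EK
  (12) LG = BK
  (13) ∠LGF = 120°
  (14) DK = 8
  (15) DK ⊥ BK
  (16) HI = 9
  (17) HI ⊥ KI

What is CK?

From the given relations: EF = 3·CF = 3·10 = 30.
Step 1: By the law of cosines on triangle EFC: EC² = 30² + 10² − 2·30·10·cos(60°) = 700, so EC = 10·√7.
Step 2: By the law of cosines on triangle CEK: CK² = (10·√7)² + 5² − 2·10·√7·5·cos(90°) = 725, so CK = 5·√29.

Therefore, the length of CK = 5·√29.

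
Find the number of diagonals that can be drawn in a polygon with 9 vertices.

The number of diagonals in an n-gon is n(n - 3)/2.
For n = 9: 9(9 - 3)/2 = 9 × 6 / 2 = 27.

27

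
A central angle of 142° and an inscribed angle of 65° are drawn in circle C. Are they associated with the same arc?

By the inscribed angle theorem, the inscribed angle for a central angle of 142° should be 142° / 2 = 71°.
The given inscribed angle is 65°, which does not equal 71°.
Therefore, no, they do not correspond to the same arc.

No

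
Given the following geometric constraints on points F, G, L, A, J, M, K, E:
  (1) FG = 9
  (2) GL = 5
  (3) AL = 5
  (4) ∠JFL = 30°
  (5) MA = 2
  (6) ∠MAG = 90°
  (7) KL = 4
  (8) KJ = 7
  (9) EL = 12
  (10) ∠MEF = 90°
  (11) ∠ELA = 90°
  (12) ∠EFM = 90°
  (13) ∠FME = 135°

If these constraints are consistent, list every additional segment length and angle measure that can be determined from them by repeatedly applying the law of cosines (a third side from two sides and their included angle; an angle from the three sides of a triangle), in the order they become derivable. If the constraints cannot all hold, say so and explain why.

These constraints are not satisfiable: (10), (12) and (13) are the three interior angles of triangle MEF, which must sum to 180°, but 90° + 90° + 135° = 315°. No planar figure meets all of them, so nothing further can be derived.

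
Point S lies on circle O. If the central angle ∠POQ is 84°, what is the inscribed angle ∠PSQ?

By the inscribed angle theorem, the inscribed angle is half the central angle.
Inscribed angle = 84° / 2 = 42°

42°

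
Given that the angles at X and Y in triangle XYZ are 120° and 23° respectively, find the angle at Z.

Let angle Z = x. Then 120 + 23 + x = 180.
x = 180 - 143 = 37 degrees.

37 degrees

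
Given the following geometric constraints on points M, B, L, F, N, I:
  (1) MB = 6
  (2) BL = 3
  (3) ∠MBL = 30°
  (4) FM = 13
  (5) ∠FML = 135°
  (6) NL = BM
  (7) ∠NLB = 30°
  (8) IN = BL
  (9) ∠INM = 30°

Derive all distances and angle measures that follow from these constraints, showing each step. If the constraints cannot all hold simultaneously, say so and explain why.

The constraints are consistent.

From the given relations:
  NL = BM = 6
  IN = BL = 3

Step 1: From MB = 6, BL = 3, and ∠MBL = 30°, by the law of cosines:
  ML² = MB² + BL² - 2·MB·BL·cos(30°) = 36 + 9 - 31.18 = 13.82
  ML ≈ 3.72

Step 2: From BL = 3, LN = 6, and ∠BLN = 30°, by the law of cosines:
  BN² = BL² + LN² - 2·BL·LN·cos(30°) = 9 + 36 - 31.18 = 13.82
  BN ≈ 3.72

Step 3: From LM = 3.72, MF = 13, and ∠LMF = 135°, by the law of cosines:
  LF² = LM² + MF² - 2·LM·MF·cos(135°) = 13.82 + 169 + 68.35 = 251.2
  LF ≈ 15.85

Step 4: From MB = 6, ML = 3.72, BL = 3, by the inverse law of cosines:
  cos(∠BML) = (MB² + ML² - BL²) / (2·MB·ML)
  ∠BML = 23.79°

Step 5: From BL = 3, BN = 3.72, LN = 6, by the inverse law of cosines:
  cos(∠LBN) = (BL² + BN² - LN²) / (2·BL·BN)
  ∠LBN = 126.21°

Step 6: From LB = 3, LM = 3.72, BM = 6, by the inverse law of cosines:
  cos(∠BLM) = (LB² + LM² - BM²) / (2·LB·LM)
  ∠BLM = 126.21°

Step 7: From NB = 3.72, NL = 6, BL = 3, by the inverse law of cosines:
  cos(∠BNL) = (NB² + NL² - BL²) / (2·NB·NL)
  ∠BNL = 23.79°

Step 8: From LF = 15.85, LM = 3.72, FM = 13, by the inverse law of cosines:
  cos(∠FLM) = (LF² + LM² - FM²) / (2·LF·LM)
  ∠FLM = 35.45°

Step 9: From FL = 15.85, FM = 13, LM = 3.72, by the inverse law of cosines:
  cos(∠LFM) = (FL² + FM² - LM²) / (2·FL·FM)
  ∠LFM = 9.55°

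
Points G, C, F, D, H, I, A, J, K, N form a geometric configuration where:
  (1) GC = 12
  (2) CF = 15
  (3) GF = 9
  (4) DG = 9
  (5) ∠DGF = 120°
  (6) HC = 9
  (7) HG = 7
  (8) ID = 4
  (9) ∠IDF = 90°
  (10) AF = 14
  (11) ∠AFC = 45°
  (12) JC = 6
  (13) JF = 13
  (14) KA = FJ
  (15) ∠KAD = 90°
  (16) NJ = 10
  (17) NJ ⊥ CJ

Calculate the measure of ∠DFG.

Step 1: By the law of cosines on triangle FGD: FD² = 9² + 9² − 2·9·9·cos(120°) = 243, so FD = 9·√3.
Step 2: By the inverse law of cosines on triangle DFG: cos(∠DFG) = ((9·√3)² + 9² − 9²) / (2·9·√3·9) = 243/280.59 = 0.866, so ∠DFG = 30°.

Therefore, the measure of angle ∠DFG = 30°.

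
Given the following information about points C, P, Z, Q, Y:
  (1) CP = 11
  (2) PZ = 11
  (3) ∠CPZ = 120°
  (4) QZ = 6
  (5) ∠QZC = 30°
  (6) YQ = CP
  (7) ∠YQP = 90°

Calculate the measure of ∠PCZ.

Step 1: By the law of cosines on triangle CPZ: CZ² = 11² + 11² − 2·11·11·cos(120°) = 363, so CZ = 11·√3.
Step 2: By the inverse law of cosines on triangle PCZ: cos(∠PCZ) = (11² + (11·√3)² − 11²) / (2·11·11·√3) = 363/419.16 = 0.866, so ∠PCZ = 30°.

Therefore, the measure of angle ∠PCZ = 30°.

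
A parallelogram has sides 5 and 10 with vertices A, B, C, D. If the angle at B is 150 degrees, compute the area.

Area = a * b * sin(theta)
Area = 5 * 10 * sin(150 degrees)
Area = 50 * 1/2
Area = 25

25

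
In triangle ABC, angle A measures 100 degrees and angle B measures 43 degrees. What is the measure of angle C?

By the triangle angle sum property, the three interior angles of any triangle add up to 180°.
We know angle A = 100° and angle B = 43°, so their sum is 143°.
Therefore angle C = 180° - 143° = 37°.

37 degrees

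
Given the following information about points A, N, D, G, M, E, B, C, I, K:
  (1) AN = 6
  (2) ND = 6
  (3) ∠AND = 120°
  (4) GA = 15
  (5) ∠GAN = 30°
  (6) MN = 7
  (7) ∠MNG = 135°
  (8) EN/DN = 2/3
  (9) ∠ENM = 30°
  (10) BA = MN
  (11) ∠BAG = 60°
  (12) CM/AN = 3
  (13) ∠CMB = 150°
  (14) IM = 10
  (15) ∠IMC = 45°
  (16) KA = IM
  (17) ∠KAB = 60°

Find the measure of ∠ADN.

Step 1: By the law of cosines on triangle DNA: DA² = 6² + 6² − 2·6·6·cos(120°) = 108, so DA = 6·√3.
Step 2: By the inverse law of cosines on triangle ADN: cos(∠ADN) = ((6·√3)² + 6² − 6²) / (2·6·√3·6) = 108/124.71 = 0.866, so ∠ADN = 30°.

Therefore, the measure of angle ∠ADN = 30°.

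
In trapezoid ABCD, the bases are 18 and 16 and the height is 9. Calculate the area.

A trapezoid's area equals the midsegment times the height.
The midsegment is (18 + 16) / 2 = 17.
Area = 17 * 9 = 153.

153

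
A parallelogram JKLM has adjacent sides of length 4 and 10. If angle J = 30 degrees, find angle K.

Consecutive angles are supplementary: angle K = 180 - 30 = 150 degrees.

150 degrees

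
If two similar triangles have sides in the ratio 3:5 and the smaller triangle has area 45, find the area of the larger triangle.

Area ratio = (3/5)^2 = 9/25. Area of the larger triangle = 45 * 25/9 = 125.

125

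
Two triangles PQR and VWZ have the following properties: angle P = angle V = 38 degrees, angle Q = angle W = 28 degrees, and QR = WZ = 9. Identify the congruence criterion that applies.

The given information matches AAS: Two pairs of corresponding angles and a non-included side are equal (Angle-Angle-Side).

AAS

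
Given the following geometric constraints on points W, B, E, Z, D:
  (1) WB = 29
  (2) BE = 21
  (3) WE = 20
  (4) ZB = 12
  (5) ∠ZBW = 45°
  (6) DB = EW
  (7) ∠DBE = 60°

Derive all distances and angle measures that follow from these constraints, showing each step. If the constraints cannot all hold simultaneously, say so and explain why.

The constraints are consistent.

From the given relations:
  DB = EW = 20

Step 1: From WB = 29, BZ = 12, and ∠WBZ = 45°, by the law of cosines:
  WZ² = WB² + BZ² - 2·WB·BZ·cos(45°) = 841 + 144 - 492.1 = 492.9
  WZ ≈ 22.2

Step 2: From EB = 21, BD = 20, and ∠EBD = 60°, by the law of cosines:
  ED² = EB² + BD² - 2·EB·BD·cos(60°) = 441 + 400 - 420 = 421
  ED ≈ 20.52

Step 3: From WB = 29, WE = 20, BE = 21, by the inverse law of cosines:
  cos(∠BWE) = (WB² + WE² - BE²) / (2·WB·WE)
  ∠BWE = 46.4°

Step 4: From BE = 21, BW = 29, EW = 20, by the inverse law of cosines:
  cos(∠EBW) = (BE² + BW² - EW²) / (2·BE·BW)
  ∠EBW = 43.6°

Step 5: From EB = 21, EW = 20, BW = 29, by the inverse law of cosines:
  cos(∠BEW) = (EB² + EW² - BW²) / (2·EB·EW)
  ∠BEW = 90°

Step 6: From WB = 29, WZ = 22.2, BZ = 12, by the inverse law of cosines:
  cos(∠BWZ) = (WB² + WZ² - BZ²) / (2·WB·WZ)
  ∠BWZ = 22.47°

Step 7: From EB = 21, ED = 20.52, BD = 20, by the inverse law of cosines:
  cos(∠BED) = (EB² + ED² - BD²) / (2·EB·ED)
  ∠BED = 57.58°

Step 8: From ZB = 12, ZW = 22.2, BW = 29, by the inverse law of cosines:
  cos(∠BZW) = (ZB² + ZW² - BW²) / (2·ZB·ZW)
  ∠BZW = 112.53°

Step 9: From DB = 20, DE = 20.52, BE = 21, by the inverse law of cosines:
  cos(∠BDE) = (DB² + DE² - BE²) / (2·DB·DE)
  ∠BDE = 62.42°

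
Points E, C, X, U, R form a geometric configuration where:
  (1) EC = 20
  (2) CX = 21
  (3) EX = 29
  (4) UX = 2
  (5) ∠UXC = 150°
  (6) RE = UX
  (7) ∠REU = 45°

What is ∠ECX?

Step 1: By the inverse law of cosines on triangle ECX: cos(∠ECX) = (20² + 21² − 29²) / (2·20·21) = 0/840 = 0, so ∠ECX = 90°.

Therefore, the measure of angle ∠ECX = 90°.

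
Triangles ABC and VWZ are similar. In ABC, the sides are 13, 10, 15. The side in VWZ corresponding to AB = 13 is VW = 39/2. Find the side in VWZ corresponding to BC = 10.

Since the triangles are similar, the ratio of corresponding sides is constant.
Scale factor k = VW / AB = 39/2 / 13 = 3/2
WZ = k * BC = 3/2 * 10 = 15

15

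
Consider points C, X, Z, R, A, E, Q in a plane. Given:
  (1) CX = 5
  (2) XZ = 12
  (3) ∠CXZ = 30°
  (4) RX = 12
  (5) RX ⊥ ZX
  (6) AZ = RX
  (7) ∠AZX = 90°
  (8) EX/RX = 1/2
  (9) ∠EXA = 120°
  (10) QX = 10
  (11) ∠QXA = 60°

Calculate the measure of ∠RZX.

Step 1: By the law of cosines on triangle ZXR: ZR² = 12² + 12² − 2·12·12·cos(90°) = 288, so ZR = 12·√2.
Step 2: By the inverse law of cosines on triangle RZX: cos(∠RZX) = ((12·√2)² + 12² − 12²) / (2·12·√2·12) = 288/407.29 = 0.7071, so ∠RZX = 45°.

Therefore, the measure of angle ∠RZX = 45°.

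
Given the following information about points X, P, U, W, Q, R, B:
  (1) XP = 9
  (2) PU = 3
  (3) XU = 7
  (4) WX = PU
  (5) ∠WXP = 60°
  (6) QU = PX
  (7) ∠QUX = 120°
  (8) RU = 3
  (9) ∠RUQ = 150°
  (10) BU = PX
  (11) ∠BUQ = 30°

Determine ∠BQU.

From the given relations: QU = PX = 9; BU = PX = 9.
Step 1: By the law of cosines on triangle QUB: QB² = 9² + 9² − 2·9·9·cos(30°) = 21.7, so QB ≈ 4.66.
Step 2: By the inverse law of cosines on triangle BQU: cos(∠BQU) = (4.66² + 9² − 9²) / (2·4.66·9) = 21.7/83.86 = 0.2588, so ∠BQU = 75°.

Therefore, the measure of angle ∠BQU = 75°.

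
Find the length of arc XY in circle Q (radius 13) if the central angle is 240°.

Arc length = 2π(13)(2/3) = 52*pi/3

52*pi/3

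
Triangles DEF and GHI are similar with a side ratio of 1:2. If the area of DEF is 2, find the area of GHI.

Area ratio = (1/2)^2 = 1/4. Area of GHI = 2 * 4/1 = 8.

8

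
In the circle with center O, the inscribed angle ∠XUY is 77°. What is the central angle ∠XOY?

By the inscribed angle theorem, the central angle is twice the inscribed angle.
Central angle = 2 × 77° = 154°

154°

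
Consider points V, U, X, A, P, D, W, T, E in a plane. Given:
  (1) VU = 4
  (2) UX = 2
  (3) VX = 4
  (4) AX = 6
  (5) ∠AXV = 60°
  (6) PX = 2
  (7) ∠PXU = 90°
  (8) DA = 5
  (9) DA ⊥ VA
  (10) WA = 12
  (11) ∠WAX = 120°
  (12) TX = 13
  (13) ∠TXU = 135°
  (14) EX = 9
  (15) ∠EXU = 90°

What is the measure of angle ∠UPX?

Step 1: By the law of cosines on triangle PXU: PU² = 2² + 2² − 2·2·2·cos(90°) = 8, so PU = 2·√2.
Step 2: By the inverse law of cosines on triangle UPX: cos(∠UPX) = ((2·√2)² + 2² − 2²) / (2·2·√2·2) = 8/11.31 = 0.7071, so ∠UPX = 45°.

Therefore, the measure of angle ∠UPX = 45°.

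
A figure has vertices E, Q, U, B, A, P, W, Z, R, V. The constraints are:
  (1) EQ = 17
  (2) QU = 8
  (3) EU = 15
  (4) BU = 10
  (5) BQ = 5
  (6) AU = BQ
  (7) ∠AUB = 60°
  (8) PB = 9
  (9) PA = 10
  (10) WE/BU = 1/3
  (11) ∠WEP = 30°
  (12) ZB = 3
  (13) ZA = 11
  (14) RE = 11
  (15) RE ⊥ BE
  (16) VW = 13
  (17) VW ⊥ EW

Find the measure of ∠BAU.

From the given relations: AU = BQ = 5.
Step 1: By the law of cosines on triangle AUB: AB² = 5² + 10² − 2·5·10·cos(60°) = 75, so AB = 5·√3.
Step 2: By the inverse law of cosines on triangle BAU: cos(∠BAU) = ((5·√3)² + 5² − 10²) / (2·5·√3·5) = 0/86.6 = 0, so ∠BAU = 90°.

Therefore, the measure of angle ∠BAU = 90°.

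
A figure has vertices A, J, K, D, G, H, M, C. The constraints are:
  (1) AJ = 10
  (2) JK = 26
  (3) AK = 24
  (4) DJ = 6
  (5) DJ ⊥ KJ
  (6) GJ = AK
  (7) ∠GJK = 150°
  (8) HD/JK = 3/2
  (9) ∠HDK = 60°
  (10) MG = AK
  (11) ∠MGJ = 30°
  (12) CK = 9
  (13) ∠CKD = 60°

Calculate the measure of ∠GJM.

From the given relations: GJ = AK = 24; MG = AK = 24.
Step 1: By the law of cosines on triangle JGM: JM² = 24² + 24² − 2·24·24·cos(30°) = 154.34, so JM ≈ 12.42.
Step 2: By the inverse law of cosines on triangle GJM: cos(∠GJM) = (24² + 12.42² − 24²) / (2·24·12.42) = 154.34/596.32 = 0.2588, so ∠GJM = 75°.

Therefore, the measure of angle ∠GJM = 75°.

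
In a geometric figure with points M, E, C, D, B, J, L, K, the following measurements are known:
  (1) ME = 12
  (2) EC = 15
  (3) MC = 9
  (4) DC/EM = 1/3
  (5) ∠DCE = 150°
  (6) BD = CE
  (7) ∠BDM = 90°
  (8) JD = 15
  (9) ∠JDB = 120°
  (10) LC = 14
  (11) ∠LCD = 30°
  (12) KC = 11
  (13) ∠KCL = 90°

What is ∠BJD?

From the given relations: BD = CE = 15.
Step 1: By the law of cosines on triangle JDB: JB² = 15² + 15² − 2·15·15·cos(120°) = 675, so JB = 15·√3.
Step 2: By the inverse law of cosines on triangle BJD: cos(∠BJD) = ((15·√3)² + 15² − 15²) / (2·15·√3·15) = 675/779.42 = 0.866, so ∠BJD = 30°.

Therefore, the measure of angle ∠BJD = 30°.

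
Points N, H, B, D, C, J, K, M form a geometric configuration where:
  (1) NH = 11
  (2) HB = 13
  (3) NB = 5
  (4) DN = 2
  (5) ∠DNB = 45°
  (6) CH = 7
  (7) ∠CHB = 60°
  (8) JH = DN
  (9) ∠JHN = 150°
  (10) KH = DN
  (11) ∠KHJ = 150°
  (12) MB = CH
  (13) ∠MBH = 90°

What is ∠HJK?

From the given relations: JH = DN = 2; KH = DN = 2.
Step 1: By the law of cosines on triangle JHK: JK² = 2² + 2² − 2·2·2·cos(150°) = 14.93, so JK ≈ 3.86.
Step 2: By the inverse law of cosines on triangle HJK: cos(∠HJK) = (2² + 3.86² − 2²) / (2·2·3.86) = 14.93/15.45 = 0.9659, so ∠HJK = 15°.

Therefore, the measure of angle ∠HJK = 15°.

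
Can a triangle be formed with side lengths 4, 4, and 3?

For three segments to close into a triangle, no single side can be as long as the other two combined.
The longest side is 4, and 3 + 4 = 7 > 4.
A triangle can be formed.

Yes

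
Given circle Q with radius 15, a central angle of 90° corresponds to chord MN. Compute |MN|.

Drop a perpendicular from the center to the chord, bisecting both the chord and the central angle.
Each half-chord = r sin(θ/2) = 15 sin(45°).
The full chord = 2 × 15 × sin(45°) = 15*sqrt(2).

15*sqrt(2)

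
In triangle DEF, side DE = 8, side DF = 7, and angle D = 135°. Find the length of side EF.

When two sides and the included angle are known, the law of cosines gives the third side.
c^2 = a^2 + b^2 - 2ab cos(C) generalizes the Pythagorean theorem to non-right triangles.
Here: EF^2 = 64 + 49 - 112*(-sqrt(2)/2) = 56*sqrt(2) + 113
EF = sqrt(56*sqrt(2) + 113)

sqrt(56*sqrt(2) + 113)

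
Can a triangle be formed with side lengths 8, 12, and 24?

No.
The triangle inequality is violated: 8 + 12 = 20 ≤ 24.
These lengths cannot form a triangle.

No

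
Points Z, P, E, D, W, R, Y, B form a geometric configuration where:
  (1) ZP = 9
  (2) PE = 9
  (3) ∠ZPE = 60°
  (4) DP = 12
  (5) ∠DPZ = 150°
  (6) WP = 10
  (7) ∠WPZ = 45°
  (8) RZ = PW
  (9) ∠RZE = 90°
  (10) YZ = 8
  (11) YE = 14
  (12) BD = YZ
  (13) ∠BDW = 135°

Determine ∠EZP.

Step 1: By the law of cosines on triangle ZPE: ZE² = 9² + 9² − 2·9·9·cos(60°) = 81, so ZE = 9.
Step 2: By the inverse law of cosines on triangle EZP: cos(∠EZP) = (9² + 9² − 9²) / (2·9·9) = 81/162 = 0.5, so ∠EZP = 60°.

Therefore, the measure of angle ∠EZP = 60°.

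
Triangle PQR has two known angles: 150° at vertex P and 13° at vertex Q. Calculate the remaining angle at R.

By the triangle angle sum property, the three interior angles of any triangle add up to 180°.
We know angle P = 150° and angle Q = 13°, so their sum is 163°.
Therefore angle R = 180° - 163° = 17°.

17 degrees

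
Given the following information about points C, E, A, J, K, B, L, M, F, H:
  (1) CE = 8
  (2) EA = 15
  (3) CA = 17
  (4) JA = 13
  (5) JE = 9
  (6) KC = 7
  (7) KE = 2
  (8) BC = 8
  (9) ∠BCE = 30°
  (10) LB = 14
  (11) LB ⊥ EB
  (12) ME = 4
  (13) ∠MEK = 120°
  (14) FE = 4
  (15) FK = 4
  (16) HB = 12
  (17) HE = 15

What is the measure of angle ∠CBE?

Step 1: By the law of cosines on triangle BCE: BE² = 8² + 8² − 2·8·8·cos(30°) = 17.15, so BE ≈ 4.14.
Step 2: By the inverse law of cosines on triangle CBE: cos(∠CBE) = (8² + 4.14² − 8²) / (2·8·4.14) = 17.15/66.26 = 0.2588, so ∠CBE = 75°.

Therefore, the measure of angle ∠CBE = 75°.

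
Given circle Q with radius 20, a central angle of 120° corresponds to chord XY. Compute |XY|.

Drop a perpendicular from the center to the chord, bisecting both the chord and the central angle.
Each half-chord = r sin(θ/2) = 20 sin(60°).
The full chord = 2 × 20 × sin(60°) = 20*sqrt(3).

20*sqrt(3)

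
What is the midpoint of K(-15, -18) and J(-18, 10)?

M = ((x₁ + x₂)/2, (y₁ + y₂)/2)
= ((-15 + -18)/2, (-18 + 10)/2)
= (-33/2, -8/2) = (-33/2, -4)

(-33/2, -4)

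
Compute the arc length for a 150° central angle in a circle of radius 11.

Arc length = 2πr × θ/360
= 2π × 11 × 5/12
= 55*pi/6

55*pi/6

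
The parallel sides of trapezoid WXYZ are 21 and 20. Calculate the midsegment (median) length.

The midsegment (median) of a trapezoid connects the midpoints of the non-parallel sides.
Its length is the average of the two bases: (21 + 20) / 2 = 41/2.

41/2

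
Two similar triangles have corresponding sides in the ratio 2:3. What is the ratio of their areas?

Area ratio = (side ratio)^2 = (2/3)^2 = 4:9.

4:9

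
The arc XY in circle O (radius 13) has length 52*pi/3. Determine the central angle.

θ = 360 × 52*pi/3 / (2π × 13) = 240° (rearranging arc length formula).

240°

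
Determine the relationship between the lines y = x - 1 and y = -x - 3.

Slope of line 1: m1 = 1
Slope of line 2: m2 = -1
m1 * m2 = -1, so perpendicular.

Perpendicular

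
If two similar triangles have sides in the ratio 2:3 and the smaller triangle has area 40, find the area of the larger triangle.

For similar figures, the area ratio equals the square of the side ratio.
Side ratio (the smaller triangle to the larger triangle) = 2:3, so area ratio = 2^2:3^2 = 4:9.
If the area of the smaller triangle is 40, then the area of the larger triangle = 40 * (9/4) = 90.

90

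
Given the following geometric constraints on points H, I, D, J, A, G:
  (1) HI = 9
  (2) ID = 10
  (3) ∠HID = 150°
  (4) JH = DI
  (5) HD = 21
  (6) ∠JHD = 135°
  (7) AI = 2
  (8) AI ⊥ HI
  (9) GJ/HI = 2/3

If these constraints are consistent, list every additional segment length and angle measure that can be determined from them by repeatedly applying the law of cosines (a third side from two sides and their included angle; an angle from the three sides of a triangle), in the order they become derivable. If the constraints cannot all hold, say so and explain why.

These constraints are not satisfiable: (1), (2) and (3) already determine HD: by the law of cosines HD² = 9² + 10² − 2·9·10·cos(150°) = 336.88, so HD ≈ 18.35, which contradicts (5) HD = 21. No planar figure meets all of them, so nothing further can be derived.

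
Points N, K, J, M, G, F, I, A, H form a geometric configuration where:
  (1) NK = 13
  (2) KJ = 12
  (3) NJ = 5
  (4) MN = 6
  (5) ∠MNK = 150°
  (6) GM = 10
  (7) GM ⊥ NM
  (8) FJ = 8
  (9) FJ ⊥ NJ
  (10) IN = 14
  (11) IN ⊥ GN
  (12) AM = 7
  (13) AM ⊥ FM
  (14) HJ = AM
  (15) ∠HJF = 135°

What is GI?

Step 1: By the law of cosines on triangle GMN: GN² = 10² + 6² − 2·10·6·cos(90°) = 136, so GN = 2·√34.
Step 2: By the law of cosines on triangle GNI: GI² = (2·√34)² + 14² − 2·2·√34·14·cos(90°) = 332, so GI = 2·√83.

Therefore, the length of GI = 2·√83.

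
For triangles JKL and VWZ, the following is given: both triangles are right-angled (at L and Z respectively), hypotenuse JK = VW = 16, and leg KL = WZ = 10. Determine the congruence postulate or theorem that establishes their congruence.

The given information matches HL: The hypotenuse and one leg of two right triangles are equal (Hypotenuse-Leg).

HL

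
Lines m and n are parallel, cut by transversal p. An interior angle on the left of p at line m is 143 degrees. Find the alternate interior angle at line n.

Alternate interior angles are equal: 143 degrees.

143 degrees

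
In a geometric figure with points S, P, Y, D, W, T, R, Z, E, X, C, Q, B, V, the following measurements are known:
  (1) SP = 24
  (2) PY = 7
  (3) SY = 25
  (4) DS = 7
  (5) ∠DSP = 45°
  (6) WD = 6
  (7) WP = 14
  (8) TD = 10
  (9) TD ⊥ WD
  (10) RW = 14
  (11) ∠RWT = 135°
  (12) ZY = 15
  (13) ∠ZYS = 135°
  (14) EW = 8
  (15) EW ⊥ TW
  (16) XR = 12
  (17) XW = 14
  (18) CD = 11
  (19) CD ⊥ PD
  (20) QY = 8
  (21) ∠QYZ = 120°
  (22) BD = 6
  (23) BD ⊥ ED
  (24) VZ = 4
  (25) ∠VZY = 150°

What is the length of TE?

Step 1: By the law of cosines on triangle TDW: TW² = 10² + 6² − 2·10·6·cos(90°) = 136, so TW = 2·√34.
Step 2: By the law of cosines on triangle TWE: TE² = (2·√34)² + 8² − 2·2·√34·8·cos(90°) = 200, so TE = 10·√2.

Therefore, the length of TE = 10·√2.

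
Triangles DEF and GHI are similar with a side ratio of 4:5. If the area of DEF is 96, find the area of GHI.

The ratio of areas of similar triangles = (side ratio)^2.
Side ratio = 4:5, so area ratio = 16:25.
Area of GHI / Area of DEF = 25/16
Area of GHI = 96 * 25/16 = 150

150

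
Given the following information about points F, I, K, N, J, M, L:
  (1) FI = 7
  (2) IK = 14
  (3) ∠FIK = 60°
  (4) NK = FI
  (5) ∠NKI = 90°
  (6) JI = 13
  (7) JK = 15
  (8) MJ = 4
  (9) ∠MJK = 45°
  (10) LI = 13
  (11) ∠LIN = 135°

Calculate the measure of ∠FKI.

Step 1: By the law of cosines on triangle KIF: KF² = 14² + 7² − 2·14·7·cos(60°) = 147, so KF = 7·√3.
Step 2: By the inverse law of cosines on triangle FKI: cos(∠FKI) = ((7·√3)² + 14² − 7²) / (2·7·√3·14) = 294/339.48 = 0.866, so ∠FKI = 30°.

Therefore, the measure of angle ∠FKI = 30°.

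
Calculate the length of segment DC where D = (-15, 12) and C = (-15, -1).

The horizontal distance is |-15 - -15| = 0 and the vertical distance is |-1 - 12| = 13.
By the Pythagorean theorem, d = sqrt(0^2 + 13^2) = sqrt(169) = 13.

13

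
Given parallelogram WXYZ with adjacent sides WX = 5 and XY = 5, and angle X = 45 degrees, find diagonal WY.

Using the law of cosines:
d^2 = 5^2 + 5^2 - 2(5)(5)cos(45 degrees)
d^2 = 25 + 25 - 50*sqrt(2)/2
d^2 = 50 - 25*sqrt(2)
d = 5*sqrt(2 - sqrt(2))

5*sqrt(2 - sqrt(2))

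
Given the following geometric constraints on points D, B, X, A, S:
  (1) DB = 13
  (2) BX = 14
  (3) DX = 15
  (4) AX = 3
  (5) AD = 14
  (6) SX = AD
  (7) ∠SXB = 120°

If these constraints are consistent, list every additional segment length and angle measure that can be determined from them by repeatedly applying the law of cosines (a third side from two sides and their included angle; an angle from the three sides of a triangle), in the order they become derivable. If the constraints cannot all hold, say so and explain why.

The constraints are consistent. Derivable facts, in order:
After 1 step:
- BS = 14·√3
- ∠ADX = 11.2°
- ∠AXD = 65.03°
- ∠BDX = 59.49°
- ∠BXD = 53.13°
- ∠DAX = 103.77°
- ∠DBX = 67.38°
After 2 steps:
- ∠BSX = 30°
- ∠SBX = 30°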